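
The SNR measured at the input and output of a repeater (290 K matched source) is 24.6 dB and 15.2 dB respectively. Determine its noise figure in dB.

9.4 dB

NF (dB) = SNR_in(dB) − SNR_out(dB) when the source is at T₀
NF = 24.6 − 15.2 = 9.4 dB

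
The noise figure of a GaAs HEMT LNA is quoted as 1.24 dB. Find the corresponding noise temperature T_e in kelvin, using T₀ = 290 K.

95.8 K

F = 10^(1.24/10) = 1.33045
T_e = (F − 1)·T₀ = (1.33045 − 1) × 290 = 95.8 K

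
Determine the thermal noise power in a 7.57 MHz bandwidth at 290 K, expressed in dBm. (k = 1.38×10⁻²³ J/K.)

−105.2 dBm

P_n = kTB = 1.38×10⁻²³ × 290 × 7.57×10⁶ = 3.03×10⁻¹⁴ W
In dBm: 10 log₁₀(3.03×10⁻¹⁴ / 10⁻³) = −105.2 dBm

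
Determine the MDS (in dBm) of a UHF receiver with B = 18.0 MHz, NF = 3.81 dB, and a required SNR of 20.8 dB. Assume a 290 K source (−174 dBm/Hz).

Sensitivity = −174 + 10 log₁₀(B) + NF + SNR_min
= −174 + 72.55 + 3.81 + 20.8
= −76.84 dBm → −76.8 dBm

−76.8 dBm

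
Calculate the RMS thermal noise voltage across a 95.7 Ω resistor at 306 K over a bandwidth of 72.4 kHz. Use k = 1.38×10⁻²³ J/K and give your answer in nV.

V_n = √(4kTRB)
4kTRB = 4 × 1.38×10⁻²³ × 306 × 9.57×10¹ × 7.24×10⁴ = 1.17×10⁻¹³ V²
V_n = √(1.17×10⁻¹³) = 3.42×10⁻⁷ V = 342 nV

342 nV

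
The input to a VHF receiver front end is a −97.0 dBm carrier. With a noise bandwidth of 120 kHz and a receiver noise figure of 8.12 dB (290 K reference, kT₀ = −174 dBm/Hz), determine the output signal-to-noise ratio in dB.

Noise floor: N = −174 + 10 log₁₀(B) + NF
10 log₁₀(1.20×10⁵) = 50.79 dB
N = −174 + 50.79 + 8.12 = −115.09 dBm
SNR = P_sig − N = −97.0 − (−115.09) = 18.09 dB → 18.1 dB

18.1 dB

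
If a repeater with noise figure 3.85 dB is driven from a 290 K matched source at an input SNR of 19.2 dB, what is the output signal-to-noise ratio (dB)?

15.35 dB

By definition F = SNR_in/SNR_out, so in dB: SNR_out = SNR_in − NF
SNR_out = 19.2 − 3.85 = 15.35 dB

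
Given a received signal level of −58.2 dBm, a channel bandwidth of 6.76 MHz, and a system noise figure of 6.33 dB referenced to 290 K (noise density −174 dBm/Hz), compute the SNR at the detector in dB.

Noise floor: N = −174 + 10 log₁₀(B) + NF
10 log₁₀(6.76×10⁶) = 68.3 dB
N = −174 + 68.3 + 6.33 = −99.37 dBm
SNR = P_sig − N = −58.2 − (−99.37) = 41.17 dB → 41.2 dB

41.2 dB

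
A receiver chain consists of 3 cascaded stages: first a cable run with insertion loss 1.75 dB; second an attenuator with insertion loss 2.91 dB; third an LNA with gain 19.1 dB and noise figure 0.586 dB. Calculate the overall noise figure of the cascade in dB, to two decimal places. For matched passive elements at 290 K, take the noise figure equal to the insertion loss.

Convert to linear (a loss of L dB is a gain of −L dB): F_i = 10^(NF_i/10), G_i = 10^(G_i,dB/10)
  Stage 1: F_1 = 10^(1.75/10) = 1.496, G_1 = 10^(−1.75/10) = 0.6683
  Stage 2: F_2 = 10^(2.91/10) = 1.954, G_2 = 10^(−2.91/10) = 0.5117
  Stage 3: F_3 = 10^(0.586/10) = 1.144, G_3 = 10^(19.1/10) = 81.28
Friis cascade:
  F = 1.496 + (1.954 − 1)/0.6683 + (1.144 − 1)/0.3420 = 3.347
NF = 10 log₁₀(3.347) = 5.25 dB

5.25 dB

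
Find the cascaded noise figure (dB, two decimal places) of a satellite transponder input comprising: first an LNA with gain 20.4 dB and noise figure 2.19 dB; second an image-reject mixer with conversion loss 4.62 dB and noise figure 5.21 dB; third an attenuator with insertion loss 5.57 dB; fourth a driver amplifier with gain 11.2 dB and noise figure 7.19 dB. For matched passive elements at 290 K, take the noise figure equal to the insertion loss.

Convert to linear (a loss of L dB is a gain of −L dB): F_i = 10^(NF_i/10), G_i = 10^(G_i,dB/10)
  Stage 1: F_1 = 10^(2.19/10) = 1.656, G_1 = 10^(20.4/10) = 109.6
  Stage 2: F_2 = 10^(5.21/10) = 3.319, G_2 = 10^(−4.62/10) = 0.3451
  Stage 3: F_3 = 10^(5.57/10) = 3.606, G_3 = 10^(−5.57/10) = 0.2773
  Stage 4: F_4 = 10^(7.19/10) = 5.236, G_4 = 10^(11.2/10) = 13.18
Friis cascade:
  F = 1.656 + (3.319 − 1)/109.6 + (3.606 − 1)/37.84 + (5.236 − 1)/10.50 = 2.149
NF = 10 log₁₀(2.149) = 3.32 dB

3.32 dB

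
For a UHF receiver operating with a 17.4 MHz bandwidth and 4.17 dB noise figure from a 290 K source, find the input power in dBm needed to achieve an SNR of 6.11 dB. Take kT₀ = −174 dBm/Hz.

−91.3 dBm

Sensitivity = −174 + 10 log₁₀(B) + NF + SNR_min
= −174 + 72.41 + 4.17 + 6.11
= −91.31 dBm → −91.3 dBm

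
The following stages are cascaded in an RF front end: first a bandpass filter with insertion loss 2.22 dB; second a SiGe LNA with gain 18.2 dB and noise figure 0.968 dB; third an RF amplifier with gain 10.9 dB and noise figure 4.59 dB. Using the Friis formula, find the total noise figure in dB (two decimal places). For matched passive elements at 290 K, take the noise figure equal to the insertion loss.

3.29 dB

Convert to linear (a loss of L dB is a gain of −L dB): F_i = 10^(NF_i/10), G_i = 10^(G_i,dB/10)
  Stage 1: F_1 = 10^(2.22/10) = 1.667, G_1 = 10^(−2.22/10) = 0.5998
  Stage 2: F_2 = 10^(0.968/10) = 1.250, G_2 = 10^(18.2/10) = 66.07
  Stage 3: F_3 = 10^(4.59/10) = 2.877, G_3 = 10^(10.9/10) = 12.30
Friis cascade:
  F = 1.667 + (1.250 − 1)/0.5998 + (2.877 − 1)/39.63 = 2.131
NF = 10 log₁₀(2.131) = 3.29 dB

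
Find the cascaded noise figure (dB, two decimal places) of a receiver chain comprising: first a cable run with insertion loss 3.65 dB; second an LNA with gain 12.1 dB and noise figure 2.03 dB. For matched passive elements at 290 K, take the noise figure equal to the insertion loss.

5.68 dB

Convert to linear (a loss of L dB is a gain of −L dB): F_i = 10^(NF_i/10), G_i = 10^(G_i,dB/10)
  Stage 1: F_1 = 10^(3.65/10) = 2.317, G_1 = 10^(−3.65/10) = 0.4315
  Stage 2: F_2 = 10^(2.03/10) = 1.596, G_2 = 10^(12.1/10) = 16.22
Friis cascade:
  F = 2.317 + (1.596 − 1)/0.4315 = 3.698
NF = 10 log₁₀(3.698) = 5.68 dB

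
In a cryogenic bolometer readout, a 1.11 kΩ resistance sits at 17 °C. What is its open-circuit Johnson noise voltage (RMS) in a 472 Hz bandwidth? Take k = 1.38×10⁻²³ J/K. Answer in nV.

T = 17 °C + 273.15 = 290.15 K
V_n = √(4kTRB)
4kTRB = 4 × 1.38×10⁻²³ × 290.15 × 1.11×10³ × 4.72×10² = 8.39×10⁻¹⁵ V²
V_n = √(8.39×10⁻¹⁵) = 9.16×10⁻⁸ V = 91.6 nV

91.6 nV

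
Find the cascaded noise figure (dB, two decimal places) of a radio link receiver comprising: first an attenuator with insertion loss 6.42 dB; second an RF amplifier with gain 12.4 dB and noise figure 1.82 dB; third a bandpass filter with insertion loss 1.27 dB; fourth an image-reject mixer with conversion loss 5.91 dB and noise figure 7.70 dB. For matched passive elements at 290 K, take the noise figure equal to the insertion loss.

9.25 dB

Convert to linear (a loss of L dB is a gain of −L dB): F_i = 10^(NF_i/10), G_i = 10^(G_i,dB/10)
  Stage 1: F_1 = 10^(6.42/10) = 4.385, G_1 = 10^(−6.42/10) = 0.2280
  Stage 2: F_2 = 10^(1.82/10) = 1.521, G_2 = 10^(12.4/10) = 17.38
  Stage 3: F_3 = 10^(1.27/10) = 1.340, G_3 = 10^(−1.27/10) = 0.7464
  Stage 4: F_4 = 10^(7.70/10) = 5.888, G_4 = 10^(−5.91/10) = 0.2564
Friis cascade:
  F = 4.385 + (1.521 − 1)/0.2280 + (1.340 − 1)/3.963 + (5.888 − 1)/2.958 = 8.406
NF = 10 log₁₀(8.406) = 9.25 dB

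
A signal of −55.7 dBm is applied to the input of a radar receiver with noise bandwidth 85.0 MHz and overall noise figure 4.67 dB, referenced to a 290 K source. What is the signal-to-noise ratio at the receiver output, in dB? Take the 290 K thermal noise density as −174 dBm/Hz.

34.3 dB

Noise floor: N = −174 + 10 log₁₀(B) + NF
10 log₁₀(8.50×10⁷) = 79.29 dB
N = −174 + 79.29 + 4.67 = −90.04 dBm
SNR = P_sig − N = −55.7 − (−90.04) = 34.34 dB → 34.3 dB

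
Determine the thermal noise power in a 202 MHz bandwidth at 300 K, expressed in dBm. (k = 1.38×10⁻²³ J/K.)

P_n = kTB = 1.38×10⁻²³ × 300 × 2.02×10⁸ = 8.36×10⁻¹³ W
In dBm: 10 log₁₀(8.36×10⁻¹³ / 10⁻³) = −90.8 dBm

−90.8 dBm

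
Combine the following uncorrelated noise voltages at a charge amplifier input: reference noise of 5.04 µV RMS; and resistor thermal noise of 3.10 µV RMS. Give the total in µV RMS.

5.92 µV

Uncorrelated sources add in power (mean-square): V_tot = √(ΣV_i²)
V_tot = √[(5.04×10⁻⁶)² + (3.10×10⁻⁶)²] = 5.92×10⁻⁶ V = 5.92 µV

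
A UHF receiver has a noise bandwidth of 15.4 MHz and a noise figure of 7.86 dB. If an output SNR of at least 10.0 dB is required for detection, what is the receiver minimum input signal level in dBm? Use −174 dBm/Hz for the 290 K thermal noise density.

−84.3 dBm

Sensitivity = −174 + 10 log₁₀(B) + NF + SNR_min
= −174 + 71.88 + 7.86 + 10.0
= −84.26 dBm → −84.3 dBm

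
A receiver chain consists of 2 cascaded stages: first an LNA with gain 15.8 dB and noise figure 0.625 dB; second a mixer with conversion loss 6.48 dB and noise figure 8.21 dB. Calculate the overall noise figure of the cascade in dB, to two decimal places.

Convert to linear (a loss of L dB is a gain of −L dB): F_i = 10^(NF_i/10), G_i = 10^(G_i,dB/10)
  Stage 1: F_1 = 10^(0.625/10) = 1.155, G_1 = 10^(15.8/10) = 38.02
  Stage 2: F_2 = 10^(8.21/10) = 6.622, G_2 = 10^(−6.48/10) = 0.2249
Friis cascade:
  F = 1.155 + (6.622 − 1)/38.02 = 1.303
NF = 10 log₁₀(1.303) = 1.15 dB

1.15 dB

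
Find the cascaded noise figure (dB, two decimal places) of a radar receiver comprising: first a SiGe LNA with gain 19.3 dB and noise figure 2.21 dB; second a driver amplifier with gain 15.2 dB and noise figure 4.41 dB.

Convert to linear (a loss of L dB is a gain of −L dB): F_i = 10^(NF_i/10), G_i = 10^(G_i,dB/10)
  Stage 1: F_1 = 10^(2.21/10) = 1.663, G_1 = 10^(19.3/10) = 85.11
  Stage 2: F_2 = 10^(4.41/10) = 2.761, G_2 = 10^(15.2/10) = 33.11
Friis cascade:
  F = 1.663 + (2.761 − 1)/85.11 = 1.684
NF = 10 log₁₀(1.684) = 2.26 dB

2.26 dB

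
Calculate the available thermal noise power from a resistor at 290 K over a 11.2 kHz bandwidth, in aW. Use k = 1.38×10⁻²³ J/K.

44.8 aW

P_n = kTB = 1.38×10⁻²³ × 290 × 1.12×10⁴ = 4.48×10⁻¹⁷ W = 44.8 aW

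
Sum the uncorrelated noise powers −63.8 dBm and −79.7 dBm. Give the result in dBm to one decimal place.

Convert to linear, add, convert back:
P₁ = 4.17×10⁻¹⁰ W, P₂ = 1.07×10⁻¹¹ W
P_tot = 4.28×10⁻¹⁰ W → 10 log₁₀(P_tot / 10⁻³) = −63.7 dBm

−63.7 dBm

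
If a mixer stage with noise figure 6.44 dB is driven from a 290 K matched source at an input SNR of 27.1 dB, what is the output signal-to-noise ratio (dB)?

20.66 dB

By definition F = SNR_in/SNR_out, so in dB: SNR_out = SNR_in − NF
SNR_out = 27.1 − 6.44 = 20.66 dB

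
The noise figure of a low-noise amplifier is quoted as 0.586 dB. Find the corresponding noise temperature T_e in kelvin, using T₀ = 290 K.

F = 10^(0.586/10) = 1.14446
T_e = (F − 1)·T₀ = (1.14446 − 1) × 290 = 41.9 K

41.9 K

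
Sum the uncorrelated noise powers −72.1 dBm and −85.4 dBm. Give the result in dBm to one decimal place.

−71.9 dBm

Convert to linear, add, convert back:
P₁ = 6.17×10⁻¹¹ W, P₂ = 2.88×10⁻¹² W
P_tot = 6.45×10⁻¹¹ W → 10 log₁₀(P_tot / 10⁻³) = −71.9 dBm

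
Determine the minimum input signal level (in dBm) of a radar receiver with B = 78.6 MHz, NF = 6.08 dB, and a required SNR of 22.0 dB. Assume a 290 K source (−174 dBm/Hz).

Sensitivity = −174 + 10 log₁₀(B) + NF + SNR_min
= −174 + 78.95 + 6.08 + 22.0
= −66.97 dBm → −67.0 dBm

−67.0 dBm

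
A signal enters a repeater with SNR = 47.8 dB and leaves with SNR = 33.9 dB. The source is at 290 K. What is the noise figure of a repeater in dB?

NF (dB) = SNR_in(dB) − SNR_out(dB) when the source is at T₀
NF = 47.8 − 33.9 = 13.9 dB

13.9 dB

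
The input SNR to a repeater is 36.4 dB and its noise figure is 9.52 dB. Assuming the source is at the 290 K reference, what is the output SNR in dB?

By definition F = SNR_in/SNR_out, so in dB: SNR_out = SNR_in − NF
SNR_out = 36.4 − 9.52 = 26.88 dB

26.88 dB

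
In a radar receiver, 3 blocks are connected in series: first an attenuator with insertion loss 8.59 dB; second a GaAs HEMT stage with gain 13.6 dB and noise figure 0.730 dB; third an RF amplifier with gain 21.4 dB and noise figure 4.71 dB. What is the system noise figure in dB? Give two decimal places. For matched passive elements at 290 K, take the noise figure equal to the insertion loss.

Convert to linear (a loss of L dB is a gain of −L dB): F_i = 10^(NF_i/10), G_i = 10^(G_i,dB/10)
  Stage 1: F_1 = 10^(8.59/10) = 7.228, G_1 = 10^(−8.59/10) = 0.1384
  Stage 2: F_2 = 10^(0.730/10) = 1.183, G_2 = 10^(13.6/10) = 22.91
  Stage 3: F_3 = 10^(4.71/10) = 2.958, G_3 = 10^(21.4/10) = 138.0
Friis cascade:
  F = 7.228 + (1.183 − 1)/0.1384 + (2.958 − 1)/3.170 = 9.168
NF = 10 log₁₀(9.168) = 9.62 dB

9.62 dB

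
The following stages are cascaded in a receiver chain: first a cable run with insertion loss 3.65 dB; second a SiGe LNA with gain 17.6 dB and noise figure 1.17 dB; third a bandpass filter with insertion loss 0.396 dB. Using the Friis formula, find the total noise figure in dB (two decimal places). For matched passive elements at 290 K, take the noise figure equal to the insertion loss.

Convert to linear (a loss of L dB is a gain of −L dB): F_i = 10^(NF_i/10), G_i = 10^(G_i,dB/10)
  Stage 1: F_1 = 10^(3.65/10) = 2.317, G_1 = 10^(−3.65/10) = 0.4315
  Stage 2: F_2 = 10^(1.17/10) = 1.309, G_2 = 10^(17.6/10) = 57.54
  Stage 3: F_3 = 10^(0.396/10) = 1.095, G_3 = 10^(−0.396/10) = 0.9129
Friis cascade:
  F = 2.317 + (1.309 − 1)/0.4315 + (1.095 − 1)/24.83 = 3.038
NF = 10 log₁₀(3.038) = 4.83 dB

4.83 dB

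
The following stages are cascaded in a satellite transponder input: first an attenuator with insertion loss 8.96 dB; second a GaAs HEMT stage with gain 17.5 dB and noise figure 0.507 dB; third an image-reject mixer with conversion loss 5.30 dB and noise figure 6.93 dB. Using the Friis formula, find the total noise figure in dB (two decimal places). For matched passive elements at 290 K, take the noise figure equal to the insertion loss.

Convert to linear (a loss of L dB is a gain of −L dB): F_i = 10^(NF_i/10), G_i = 10^(G_i,dB/10)
  Stage 1: F_1 = 10^(8.96/10) = 7.870, G_1 = 10^(−8.96/10) = 0.1271
  Stage 2: F_2 = 10^(0.507/10) = 1.124, G_2 = 10^(17.5/10) = 56.23
  Stage 3: F_3 = 10^(6.93/10) = 4.932, G_3 = 10^(−5.30/10) = 0.2951
Friis cascade:
  F = 7.870 + (1.124 − 1)/0.1271 + (4.932 − 1)/7.145 = 9.395
NF = 10 log₁₀(9.395) = 9.73 dB

9.73 dB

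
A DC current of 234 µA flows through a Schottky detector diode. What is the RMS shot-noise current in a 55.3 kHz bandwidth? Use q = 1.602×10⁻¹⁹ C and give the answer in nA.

I_n = √(2qI·B)
2qI·B = 2 × 1.602×10⁻¹⁹ × 2.34×10⁻⁴ × 5.53×10⁴ = 4.15×10⁻¹⁸ A²
I_n = √(4.15×10⁻¹⁸) = 2.04×10⁻⁹ A = 2.04 nA

2.04 nA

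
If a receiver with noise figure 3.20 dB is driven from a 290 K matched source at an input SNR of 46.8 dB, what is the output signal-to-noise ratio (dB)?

43.60 dB

By definition F = SNR_in/SNR_out, so in dB: SNR_out = SNR_in − NF
SNR_out = 46.8 − 3.20 = 43.60 dB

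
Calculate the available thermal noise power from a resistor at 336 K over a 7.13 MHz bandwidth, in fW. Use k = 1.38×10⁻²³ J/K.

33.1 fW

P_n = kTB = 1.38×10⁻²³ × 336 × 7.13×10⁶ = 3.31×10⁻¹⁴ W = 33.1 fW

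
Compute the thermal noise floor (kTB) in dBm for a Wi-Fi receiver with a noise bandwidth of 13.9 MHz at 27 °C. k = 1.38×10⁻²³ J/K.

−102.4 dBm

T = 27 °C + 273.15 = 300.15 K
P_n = kTB = 1.38×10⁻²³ × 300.15 × 1.39×10⁷ = 5.76×10⁻¹⁴ W
In dBm: 10 log₁₀(5.76×10⁻¹⁴ / 10⁻³) = −102.4 dBm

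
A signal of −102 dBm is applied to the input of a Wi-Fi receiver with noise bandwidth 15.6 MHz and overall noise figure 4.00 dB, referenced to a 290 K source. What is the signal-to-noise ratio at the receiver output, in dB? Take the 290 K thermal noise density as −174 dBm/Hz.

Noise floor: N = −174 + 10 log₁₀(B) + NF
10 log₁₀(1.56×10⁷) = 71.93 dB
N = −174 + 71.93 + 4.00 = −98.07 dBm
SNR = P_sig − N = −102 − (−98.07) = −3.93 dB → −3.9 dB

−3.9 dB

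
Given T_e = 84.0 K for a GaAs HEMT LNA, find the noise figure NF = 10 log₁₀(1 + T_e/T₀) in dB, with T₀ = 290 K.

1.10 dB

F = 1 + T_e/T₀ = 1 + 84.0/290 = 1.28966
NF = 10 log₁₀(1.28966) = 1.10 dB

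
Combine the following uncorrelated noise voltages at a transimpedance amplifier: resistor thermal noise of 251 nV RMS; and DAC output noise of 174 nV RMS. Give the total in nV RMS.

305 nV

Uncorrelated sources add in power (mean-square): V_tot = √(ΣV_i²)
V_tot = √[(2.51×10⁻⁷)² + (1.74×10⁻⁷)²] = 3.05×10⁻⁷ V = 305 nV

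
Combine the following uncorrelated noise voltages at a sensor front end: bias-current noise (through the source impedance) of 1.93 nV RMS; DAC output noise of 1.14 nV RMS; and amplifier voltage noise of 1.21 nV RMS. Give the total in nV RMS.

2.55 nV

Uncorrelated sources add in power (mean-square): V_tot = √(ΣV_i²)
V_tot = √[(1.93×10⁻⁹)² + (1.14×10⁻⁹)² + (1.21×10⁻⁹)²] = 2.55×10⁻⁹ V = 2.55 nV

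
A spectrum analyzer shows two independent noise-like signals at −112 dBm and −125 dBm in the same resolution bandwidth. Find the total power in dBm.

Convert to linear, add, convert back:
P₁ = 6.31×10⁻¹⁵ W, P₂ = 3.16×10⁻¹⁶ W
P_tot = 6.63×10⁻¹⁵ W → 10 log₁₀(P_tot / 10⁻³) = −111.8 dBm

−111.8 dBm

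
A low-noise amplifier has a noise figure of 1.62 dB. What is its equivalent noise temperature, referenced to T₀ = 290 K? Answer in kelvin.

F = 10^(1.62/10) = 1.45211
T_e = (F − 1)·T₀ = (1.45211 − 1) × 290 = 131 K

131 K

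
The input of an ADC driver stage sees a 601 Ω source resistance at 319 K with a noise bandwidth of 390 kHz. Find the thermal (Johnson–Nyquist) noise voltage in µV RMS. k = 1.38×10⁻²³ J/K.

2.03 µV

V_n = √(4kTRB)
4kTRB = 4 × 1.38×10⁻²³ × 319 × 6.01×10² × 3.90×10⁵ = 4.13×10⁻¹² V²
V_n = √(4.13×10⁻¹²) = 2.03×10⁻⁶ V = 2.03 µV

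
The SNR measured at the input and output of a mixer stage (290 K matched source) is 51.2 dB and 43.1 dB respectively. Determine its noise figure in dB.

8.1 dB

NF (dB) = SNR_in(dB) − SNR_out(dB) when the source is at T₀
NF = 51.2 − 43.1 = 8.1 dB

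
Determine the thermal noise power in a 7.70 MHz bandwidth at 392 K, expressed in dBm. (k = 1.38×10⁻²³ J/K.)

−103.8 dBm

P_n = kTB = 1.38×10⁻²³ × 392 × 7.70×10⁶ = 4.17×10⁻¹⁴ W
In dBm: 10 log₁₀(4.17×10⁻¹⁴ / 10⁻³) = −103.8 dBm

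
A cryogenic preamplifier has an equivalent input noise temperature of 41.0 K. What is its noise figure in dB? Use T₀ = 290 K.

F = 1 + T_e/T₀ = 1 + 41.0/290 = 1.14138
NF = 10 log₁₀(1.14138) = 0.574 dB

0.574 dB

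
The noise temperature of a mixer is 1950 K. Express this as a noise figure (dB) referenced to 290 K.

8.88 dB

F = 1 + T_e/T₀ = 1 + 1950/290 = 7.72414
NF = 10 log₁₀(7.72414) = 8.88 dB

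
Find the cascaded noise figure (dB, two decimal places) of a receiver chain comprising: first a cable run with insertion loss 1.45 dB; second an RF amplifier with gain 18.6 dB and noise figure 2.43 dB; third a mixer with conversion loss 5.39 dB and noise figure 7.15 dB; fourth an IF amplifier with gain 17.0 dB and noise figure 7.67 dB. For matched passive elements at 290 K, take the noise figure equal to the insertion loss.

Convert to linear (a loss of L dB is a gain of −L dB): F_i = 10^(NF_i/10), G_i = 10^(G_i,dB/10)
  Stage 1: F_1 = 10^(1.45/10) = 1.396, G_1 = 10^(−1.45/10) = 0.7161
  Stage 2: F_2 = 10^(2.43/10) = 1.750, G_2 = 10^(18.6/10) = 72.44
  Stage 3: F_3 = 10^(7.15/10) = 5.188, G_3 = 10^(−5.39/10) = 0.2891
  Stage 4: F_4 = 10^(7.67/10) = 5.848, G_4 = 10^(17.0/10) = 50.12
Friis cascade:
  F = 1.396 + (1.750 − 1)/0.7161 + (5.188 − 1)/51.88 + (5.848 − 1)/15.00 = 2.847
NF = 10 log₁₀(2.847) = 4.54 dB

4.54 dB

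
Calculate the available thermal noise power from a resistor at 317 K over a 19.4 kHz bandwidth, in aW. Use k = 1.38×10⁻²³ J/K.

84.9 aW

P_n = kTB = 1.38×10⁻²³ × 317 × 1.94×10⁴ = 8.49×10⁻¹⁷ W = 84.9 aW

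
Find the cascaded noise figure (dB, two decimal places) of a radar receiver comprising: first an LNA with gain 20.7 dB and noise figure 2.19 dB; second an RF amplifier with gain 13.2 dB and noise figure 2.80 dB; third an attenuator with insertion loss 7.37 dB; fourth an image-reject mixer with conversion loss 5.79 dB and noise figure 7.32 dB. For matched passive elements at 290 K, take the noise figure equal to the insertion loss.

Convert to linear (a loss of L dB is a gain of −L dB): F_i = 10^(NF_i/10), G_i = 10^(G_i,dB/10)
  Stage 1: F_1 = 10^(2.19/10) = 1.656, G_1 = 10^(20.7/10) = 117.5
  Stage 2: F_2 = 10^(2.80/10) = 1.905, G_2 = 10^(13.2/10) = 20.89
  Stage 3: F_3 = 10^(7.37/10) = 5.458, G_3 = 10^(−7.37/10) = 0.1832
  Stage 4: F_4 = 10^(7.32/10) = 5.395, G_4 = 10^(−5.79/10) = 0.2636
Friis cascade:
  F = 1.656 + (1.905 − 1)/117.5 + (5.458 − 1)/2455 + (5.395 − 1)/449.8 = 1.675
NF = 10 log₁₀(1.675) = 2.24 dB

2.24 dB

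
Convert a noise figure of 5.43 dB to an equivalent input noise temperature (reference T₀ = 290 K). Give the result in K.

723 K

F = 10^(5.43/10) = 3.4914
T_e = (F − 1)·T₀ = (3.4914 − 1) × 290 = 723 K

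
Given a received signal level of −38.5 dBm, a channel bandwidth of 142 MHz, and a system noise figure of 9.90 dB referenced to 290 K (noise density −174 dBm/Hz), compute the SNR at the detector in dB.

Noise floor: N = −174 + 10 log₁₀(B) + NF
10 log₁₀(1.42×10⁸) = 81.52 dB
N = −174 + 81.52 + 9.90 = −82.58 dBm
SNR = P_sig − N = −38.5 − (−82.58) = 44.08 dB → 44.1 dB

44.1 dB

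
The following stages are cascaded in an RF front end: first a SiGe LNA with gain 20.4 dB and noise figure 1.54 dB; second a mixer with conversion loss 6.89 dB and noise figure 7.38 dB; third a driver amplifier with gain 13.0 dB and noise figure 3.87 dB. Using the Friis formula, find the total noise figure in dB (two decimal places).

1.85 dB

Convert to linear (a loss of L dB is a gain of −L dB): F_i = 10^(NF_i/10), G_i = 10^(G_i,dB/10)
  Stage 1: F_1 = 10^(1.54/10) = 1.426, G_1 = 10^(20.4/10) = 109.6
  Stage 2: F_2 = 10^(7.38/10) = 5.470, G_2 = 10^(−6.89/10) = 0.2046
  Stage 3: F_3 = 10^(3.87/10) = 2.438, G_3 = 10^(13.0/10) = 19.95
Friis cascade:
  F = 1.426 + (5.470 − 1)/109.6 + (2.438 − 1)/22.44 = 1.530
NF = 10 log₁₀(1.530) = 1.85 dB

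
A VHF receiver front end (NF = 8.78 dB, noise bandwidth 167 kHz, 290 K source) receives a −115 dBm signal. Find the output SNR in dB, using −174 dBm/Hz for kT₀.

−2.0 dB

Noise floor: N = −174 + 10 log₁₀(B) + NF
10 log₁₀(1.67×10⁵) = 52.23 dB
N = −174 + 52.23 + 8.78 = −112.99 dBm
SNR = P_sig − N = −115 − (−112.99) = −2.01 dB → −2.0 dB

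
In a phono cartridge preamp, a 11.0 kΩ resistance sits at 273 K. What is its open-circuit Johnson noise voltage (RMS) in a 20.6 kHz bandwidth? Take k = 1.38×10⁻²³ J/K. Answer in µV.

V_n = √(4kTRB)
4kTRB = 4 × 1.38×10⁻²³ × 273 × 1.10×10⁴ × 2.06×10⁴ = 3.41×10⁻¹² V²
V_n = √(3.41×10⁻¹²) = 1.85×10⁻⁶ V = 1.85 µV

1.85 µV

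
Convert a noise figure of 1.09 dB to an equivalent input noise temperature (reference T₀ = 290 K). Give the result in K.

F = 10^(1.09/10) = 1.28529
T_e = (F − 1)·T₀ = (1.28529 − 1) × 290 = 82.7 K

82.7 K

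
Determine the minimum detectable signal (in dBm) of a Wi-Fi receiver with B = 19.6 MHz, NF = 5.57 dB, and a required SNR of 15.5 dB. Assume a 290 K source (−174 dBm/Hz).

−80.0 dBm

Sensitivity = −174 + 10 log₁₀(B) + NF + SNR_min
= −174 + 72.92 + 5.57 + 15.5
= −80.01 dBm → −80.0 dBm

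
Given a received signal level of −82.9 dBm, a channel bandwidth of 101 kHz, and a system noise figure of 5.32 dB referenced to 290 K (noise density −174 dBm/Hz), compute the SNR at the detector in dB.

35.7 dB

Noise floor: N = −174 + 10 log₁₀(B) + NF
10 log₁₀(1.01×10⁵) = 50.04 dB
N = −174 + 50.04 + 5.32 = −118.64 dBm
SNR = P_sig − N = −82.9 − (−118.64) = 35.74 dB → 35.7 dB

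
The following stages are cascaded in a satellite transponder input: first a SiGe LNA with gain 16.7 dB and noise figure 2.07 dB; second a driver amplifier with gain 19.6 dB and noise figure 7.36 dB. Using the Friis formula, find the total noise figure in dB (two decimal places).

Convert to linear (a loss of L dB is a gain of −L dB): F_i = 10^(NF_i/10), G_i = 10^(G_i,dB/10)
  Stage 1: F_1 = 10^(2.07/10) = 1.611, G_1 = 10^(16.7/10) = 46.77
  Stage 2: F_2 = 10^(7.36/10) = 5.445, G_2 = 10^(19.6/10) = 91.20
Friis cascade:
  F = 1.611 + (5.445 − 1)/46.77 = 1.706
NF = 10 log₁₀(1.706) = 2.32 dB

2.32 dB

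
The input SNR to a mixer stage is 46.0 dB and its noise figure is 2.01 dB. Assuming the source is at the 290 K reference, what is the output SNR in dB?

By definition F = SNR_in/SNR_out, so in dB: SNR_out = SNR_in − NF
SNR_out = 46.0 − 2.01 = 43.99 dB

43.99 dB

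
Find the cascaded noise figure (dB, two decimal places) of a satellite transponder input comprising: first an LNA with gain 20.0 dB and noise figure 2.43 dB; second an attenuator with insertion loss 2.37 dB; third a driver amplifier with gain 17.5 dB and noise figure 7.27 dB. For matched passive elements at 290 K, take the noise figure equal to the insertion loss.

2.63 dB

Convert to linear (a loss of L dB is a gain of −L dB): F_i = 10^(NF_i/10), G_i = 10^(G_i,dB/10)
  Stage 1: F_1 = 10^(2.43/10) = 1.750, G_1 = 10^(20.0/10) = 100.0
  Stage 2: F_2 = 10^(2.37/10) = 1.726, G_2 = 10^(−2.37/10) = 0.5794
  Stage 3: F_3 = 10^(7.27/10) = 5.333, G_3 = 10^(17.5/10) = 56.23
Friis cascade:
  F = 1.750 + (1.726 − 1)/100.0 + (5.333 − 1)/57.94 = 1.832
NF = 10 log₁₀(1.832) = 2.63 dB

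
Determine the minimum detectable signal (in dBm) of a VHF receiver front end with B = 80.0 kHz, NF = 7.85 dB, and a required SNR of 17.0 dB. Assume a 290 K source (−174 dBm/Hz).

Sensitivity = −174 + 10 log₁₀(B) + NF + SNR_min
= −174 + 49.03 + 7.85 + 17.0
= −100.12 dBm → −100.1 dBm

−100.1 dBm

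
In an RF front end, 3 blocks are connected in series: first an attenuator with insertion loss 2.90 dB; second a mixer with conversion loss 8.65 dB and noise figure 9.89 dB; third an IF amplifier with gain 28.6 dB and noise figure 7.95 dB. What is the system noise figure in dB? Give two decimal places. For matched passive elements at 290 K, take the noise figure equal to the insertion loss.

19.72 dB

Convert to linear (a loss of L dB is a gain of −L dB): F_i = 10^(NF_i/10), G_i = 10^(G_i,dB/10)
  Stage 1: F_1 = 10^(2.90/10) = 1.950, G_1 = 10^(−2.90/10) = 0.5129
  Stage 2: F_2 = 10^(9.89/10) = 9.750, G_2 = 10^(−8.65/10) = 0.1365
  Stage 3: F_3 = 10^(7.95/10) = 6.237, G_3 = 10^(28.6/10) = 724.4
Friis cascade:
  F = 1.950 + (9.750 − 1)/0.5129 + (6.237 − 1)/0.06998 = 93.85
NF = 10 log₁₀(93.85) = 19.72 dB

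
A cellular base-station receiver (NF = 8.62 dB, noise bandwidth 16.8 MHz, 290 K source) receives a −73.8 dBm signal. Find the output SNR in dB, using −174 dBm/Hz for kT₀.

19.3 dB

Noise floor: N = −174 + 10 log₁₀(B) + NF
10 log₁₀(1.68×10⁷) = 72.25 dB
N = −174 + 72.25 + 8.62 = −93.13 dBm
SNR = P_sig − N = −73.8 − (−93.13) = 19.33 dB → 19.3 dB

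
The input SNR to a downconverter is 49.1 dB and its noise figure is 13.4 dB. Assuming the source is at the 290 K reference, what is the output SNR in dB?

35.7 dB

By definition F = SNR_in/SNR_out, so in dB: SNR_out = SNR_in − NF
SNR_out = 49.1 − 13.4 = 35.7 dB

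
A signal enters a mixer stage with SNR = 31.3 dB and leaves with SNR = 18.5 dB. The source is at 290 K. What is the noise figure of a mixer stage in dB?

12.8 dB

NF (dB) = SNR_in(dB) − SNR_out(dB) when the source is at T₀
NF = 31.3 − 18.5 = 12.8 dB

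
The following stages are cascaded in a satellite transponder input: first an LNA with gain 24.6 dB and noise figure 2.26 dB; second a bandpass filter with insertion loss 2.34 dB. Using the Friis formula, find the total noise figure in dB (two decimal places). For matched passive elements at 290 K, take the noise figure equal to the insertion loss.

2.27 dB

Convert to linear (a loss of L dB is a gain of −L dB): F_i = 10^(NF_i/10), G_i = 10^(G_i,dB/10)
  Stage 1: F_1 = 10^(2.26/10) = 1.683, G_1 = 10^(24.6/10) = 288.4
  Stage 2: F_2 = 10^(2.34/10) = 1.714, G_2 = 10^(−2.34/10) = 0.5834
Friis cascade:
  F = 1.683 + (1.714 − 1)/288.4 = 1.685
NF = 10 log₁₀(1.685) = 2.27 dB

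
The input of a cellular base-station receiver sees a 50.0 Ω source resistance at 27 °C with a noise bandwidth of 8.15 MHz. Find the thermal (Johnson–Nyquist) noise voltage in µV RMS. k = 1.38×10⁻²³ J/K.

2.60 µV

T = 27 °C + 273.15 = 300.15 K
V_n = √(4kTRB)
4kTRB = 4 × 1.38×10⁻²³ × 300.15 × 5.00×10¹ × 8.15×10⁶ = 6.75×10⁻¹² V²
V_n = √(6.75×10⁻¹²) = 2.60×10⁻⁶ V = 2.60 µV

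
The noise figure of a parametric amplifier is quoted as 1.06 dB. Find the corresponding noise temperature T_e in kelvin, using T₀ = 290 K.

F = 10^(1.06/10) = 1.27644
T_e = (F − 1)·T₀ = (1.27644 − 1) × 290 = 80.2 K

80.2 K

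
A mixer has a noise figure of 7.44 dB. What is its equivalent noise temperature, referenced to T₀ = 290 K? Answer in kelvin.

F = 10^(7.44/10) = 5.54626
T_e = (F − 1)·T₀ = (5.54626 − 1) × 290 = 1318 K

1318 K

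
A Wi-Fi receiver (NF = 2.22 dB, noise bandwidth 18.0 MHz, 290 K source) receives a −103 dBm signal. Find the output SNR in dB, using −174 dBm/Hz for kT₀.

−3.8 dB

Noise floor: N = −174 + 10 log₁₀(B) + NF
10 log₁₀(1.80×10⁷) = 72.55 dB
N = −174 + 72.55 + 2.22 = −99.23 dBm
SNR = P_sig − N = −103 − (−99.23) = −3.77 dB → −3.8 dB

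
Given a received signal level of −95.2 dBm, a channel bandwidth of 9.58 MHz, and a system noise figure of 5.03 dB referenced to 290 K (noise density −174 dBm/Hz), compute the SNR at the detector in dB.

Noise floor: N = −174 + 10 log₁₀(B) + NF
10 log₁₀(9.58×10⁶) = 69.81 dB
N = −174 + 69.81 + 5.03 = −99.16 dBm
SNR = P_sig − N = −95.2 − (−99.16) = 3.96 dB → 4.0 dB

4.0 dB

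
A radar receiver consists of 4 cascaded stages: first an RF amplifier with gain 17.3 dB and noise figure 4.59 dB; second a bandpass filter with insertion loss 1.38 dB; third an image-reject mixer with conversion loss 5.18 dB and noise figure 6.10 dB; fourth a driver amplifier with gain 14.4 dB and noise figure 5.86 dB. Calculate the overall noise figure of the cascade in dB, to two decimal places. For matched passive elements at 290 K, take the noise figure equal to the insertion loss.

5.06 dB

Convert to linear (a loss of L dB is a gain of −L dB): F_i = 10^(NF_i/10), G_i = 10^(G_i,dB/10)
  Stage 1: F_1 = 10^(4.59/10) = 2.877, G_1 = 10^(17.3/10) = 53.70
  Stage 2: F_2 = 10^(1.38/10) = 1.374, G_2 = 10^(−1.38/10) = 0.7278
  Stage 3: F_3 = 10^(6.10/10) = 4.074, G_3 = 10^(−5.18/10) = 0.3034
  Stage 4: F_4 = 10^(5.86/10) = 3.855, G_4 = 10^(14.4/10) = 27.54
Friis cascade:
  F = 2.877 + (1.374 − 1)/53.70 + (4.074 − 1)/39.08 + (3.855 − 1)/11.86 = 3.204
NF = 10 log₁₀(3.204) = 5.06 dB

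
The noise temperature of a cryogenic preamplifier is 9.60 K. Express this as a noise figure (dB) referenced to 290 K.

0.141 dB

F = 1 + T_e/T₀ = 1 + 9.60/290 = 1.0331
NF = 10 log₁₀(1.0331) = 0.141 dB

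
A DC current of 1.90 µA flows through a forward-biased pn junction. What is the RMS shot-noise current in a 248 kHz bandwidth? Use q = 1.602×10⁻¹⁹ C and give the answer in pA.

389 pA

I_n = √(2qI·B)
2qI·B = 2 × 1.602×10⁻¹⁹ × 1.90×10⁻⁶ × 2.48×10⁵ = 1.51×10⁻¹⁹ A²
I_n = √(1.51×10⁻¹⁹) = 3.89×10⁻¹⁰ A = 389 pA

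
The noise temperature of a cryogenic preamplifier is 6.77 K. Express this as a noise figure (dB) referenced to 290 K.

F = 1 + T_e/T₀ = 1 + 6.77/290 = 1.02334
NF = 10 log₁₀(1.02334) = 0.100 dB

0.100 dB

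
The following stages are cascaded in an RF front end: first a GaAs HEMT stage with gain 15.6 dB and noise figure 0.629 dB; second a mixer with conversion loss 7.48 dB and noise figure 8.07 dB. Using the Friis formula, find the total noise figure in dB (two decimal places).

Convert to linear (a loss of L dB is a gain of −L dB): F_i = 10^(NF_i/10), G_i = 10^(G_i,dB/10)
  Stage 1: F_1 = 10^(0.629/10) = 1.156, G_1 = 10^(15.6/10) = 36.31
  Stage 2: F_2 = 10^(8.07/10) = 6.412, G_2 = 10^(−7.48/10) = 0.1786
Friis cascade:
  F = 1.156 + (6.412 − 1)/36.31 = 1.305
NF = 10 log₁₀(1.305) = 1.16 dB

1.16 dB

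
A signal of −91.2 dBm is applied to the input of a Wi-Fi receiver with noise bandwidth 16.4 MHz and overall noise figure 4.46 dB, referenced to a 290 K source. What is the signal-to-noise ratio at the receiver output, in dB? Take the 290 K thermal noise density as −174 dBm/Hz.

Noise floor: N = −174 + 10 log₁₀(B) + NF
10 log₁₀(1.64×10⁷) = 72.15 dB
N = −174 + 72.15 + 4.46 = −97.39 dBm
SNR = P_sig − N = −91.2 − (−97.39) = 6.19 dB → 6.2 dB

6.2 dB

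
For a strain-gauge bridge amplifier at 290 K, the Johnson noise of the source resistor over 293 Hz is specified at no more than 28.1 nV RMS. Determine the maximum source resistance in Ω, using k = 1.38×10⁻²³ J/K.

Johnson–Nyquist: V_n = √(4kTRB) ⇒ R = V_n² / (4kTB)
4kTB = 4 × 1.38×10⁻²³ × 290 × 2.93×10² = 4.69×10⁻¹⁸
R = (2.81×10⁻⁸)² / 4.69×10⁻¹⁸ = 1.68×10² Ω = 168 Ω

168 Ω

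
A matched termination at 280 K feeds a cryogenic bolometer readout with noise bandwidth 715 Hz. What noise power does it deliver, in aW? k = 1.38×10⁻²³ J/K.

2.76 aW

P_n = kTB = 1.38×10⁻²³ × 280 × 7.15×10² = 2.76×10⁻¹⁸ W = 2.76 aW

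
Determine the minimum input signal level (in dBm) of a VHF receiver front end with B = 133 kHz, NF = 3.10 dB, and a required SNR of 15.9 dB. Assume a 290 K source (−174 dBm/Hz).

Sensitivity = −174 + 10 log₁₀(B) + NF + SNR_min
= −174 + 51.24 + 3.10 + 15.9
= −103.76 dBm → −103.8 dBm

−103.8 dBm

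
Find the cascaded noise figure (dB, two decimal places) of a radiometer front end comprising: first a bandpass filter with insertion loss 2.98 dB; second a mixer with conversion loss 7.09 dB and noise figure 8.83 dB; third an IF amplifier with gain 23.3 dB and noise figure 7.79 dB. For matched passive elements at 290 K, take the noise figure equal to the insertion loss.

Convert to linear (a loss of L dB is a gain of −L dB): F_i = 10^(NF_i/10), G_i = 10^(G_i,dB/10)
  Stage 1: F_1 = 10^(2.98/10) = 1.986, G_1 = 10^(−2.98/10) = 0.5035
  Stage 2: F_2 = 10^(8.83/10) = 7.638, G_2 = 10^(−7.09/10) = 0.1954
  Stage 3: F_3 = 10^(7.79/10) = 6.012, G_3 = 10^(23.3/10) = 213.8
Friis cascade:
  F = 1.986 + (7.638 − 1)/0.5035 + (6.012 − 1)/0.09840 = 66.10
NF = 10 log₁₀(66.10) = 18.20 dB

18.20 dB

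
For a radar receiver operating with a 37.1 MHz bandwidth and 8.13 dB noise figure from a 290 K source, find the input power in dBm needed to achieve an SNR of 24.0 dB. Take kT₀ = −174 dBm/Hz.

−66.2 dBm

Sensitivity = −174 + 10 log₁₀(B) + NF + SNR_min
= −174 + 75.69 + 8.13 + 24.0
= −66.18 dBm → −66.2 dBm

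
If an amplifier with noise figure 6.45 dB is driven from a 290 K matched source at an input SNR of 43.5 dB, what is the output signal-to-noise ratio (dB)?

37.05 dB

By definition F = SNR_in/SNR_out, so in dB: SNR_out = SNR_in − NF
SNR_out = 43.5 − 6.45 = 37.05 dB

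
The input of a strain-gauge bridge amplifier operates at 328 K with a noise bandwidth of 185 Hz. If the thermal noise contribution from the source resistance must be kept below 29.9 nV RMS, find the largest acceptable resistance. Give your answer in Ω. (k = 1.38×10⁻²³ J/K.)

267 Ω

Johnson–Nyquist: V_n = √(4kTRB) ⇒ R = V_n² / (4kTB)
4kTB = 4 × 1.38×10⁻²³ × 328 × 1.85×10² = 3.35×10⁻¹⁸
R = (2.99×10⁻⁸)² / 3.35×10⁻¹⁸ = 2.67×10² Ω = 267 Ω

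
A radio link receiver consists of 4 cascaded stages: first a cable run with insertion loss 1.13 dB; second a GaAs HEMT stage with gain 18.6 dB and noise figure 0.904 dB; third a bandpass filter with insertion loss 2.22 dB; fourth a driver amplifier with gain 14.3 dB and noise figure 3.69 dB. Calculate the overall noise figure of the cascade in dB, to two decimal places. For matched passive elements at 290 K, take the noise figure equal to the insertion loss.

Convert to linear (a loss of L dB is a gain of −L dB): F_i = 10^(NF_i/10), G_i = 10^(G_i,dB/10)
  Stage 1: F_1 = 10^(1.13/10) = 1.297, G_1 = 10^(−1.13/10) = 0.7709
  Stage 2: F_2 = 10^(0.904/10) = 1.231, G_2 = 10^(18.6/10) = 72.44
  Stage 3: F_3 = 10^(2.22/10) = 1.667, G_3 = 10^(−2.22/10) = 0.5998
  Stage 4: F_4 = 10^(3.69/10) = 2.339, G_4 = 10^(14.3/10) = 26.92
Friis cascade:
  F = 1.297 + (1.231 − 1)/0.7709 + (1.667 − 1)/55.85 + (2.339 − 1)/33.50 = 1.649
NF = 10 log₁₀(1.649) = 2.17 dB

2.17 dB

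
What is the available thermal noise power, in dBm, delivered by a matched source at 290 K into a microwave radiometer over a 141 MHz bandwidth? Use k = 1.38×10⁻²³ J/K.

−92.5 dBm

P_n = kTB = 1.38×10⁻²³ × 290 × 1.41×10⁸ = 5.64×10⁻¹³ W
In dBm: 10 log₁₀(5.64×10⁻¹³ / 10⁻³) = −92.5 dBm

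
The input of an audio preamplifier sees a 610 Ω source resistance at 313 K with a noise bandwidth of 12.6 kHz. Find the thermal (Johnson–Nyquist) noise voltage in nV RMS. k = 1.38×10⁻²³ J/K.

364 nV

V_n = √(4kTRB)
4kTRB = 4 × 1.38×10⁻²³ × 313 × 6.10×10² × 1.26×10⁴ = 1.33×10⁻¹³ V²
V_n = √(1.33×10⁻¹³) = 3.64×10⁻⁷ V = 364 nV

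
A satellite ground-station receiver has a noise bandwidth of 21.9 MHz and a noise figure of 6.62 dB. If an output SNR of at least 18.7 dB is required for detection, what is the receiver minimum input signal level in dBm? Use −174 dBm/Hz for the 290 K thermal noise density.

−75.3 dBm

Sensitivity = −174 + 10 log₁₀(B) + NF + SNR_min
= −174 + 73.4 + 6.62 + 18.7
= −75.28 dBm → −75.3 dBm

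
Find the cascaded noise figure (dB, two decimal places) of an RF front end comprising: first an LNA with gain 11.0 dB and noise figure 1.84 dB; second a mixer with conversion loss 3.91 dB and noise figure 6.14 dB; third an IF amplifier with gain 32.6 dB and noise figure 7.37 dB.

4.23 dB

Convert to linear (a loss of L dB is a gain of −L dB): F_i = 10^(NF_i/10), G_i = 10^(G_i,dB/10)
  Stage 1: F_1 = 10^(1.84/10) = 1.528, G_1 = 10^(11.0/10) = 12.59
  Stage 2: F_2 = 10^(6.14/10) = 4.111, G_2 = 10^(−3.91/10) = 0.4064
  Stage 3: F_3 = 10^(7.37/10) = 5.458, G_3 = 10^(32.6/10) = 1820
Friis cascade:
  F = 1.528 + (4.111 − 1)/12.59 + (5.458 − 1)/5.117 = 2.646
NF = 10 log₁₀(2.646) = 4.23 dB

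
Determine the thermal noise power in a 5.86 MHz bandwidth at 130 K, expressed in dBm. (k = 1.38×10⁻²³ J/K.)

−109.8 dBm

P_n = kTB = 1.38×10⁻²³ × 130 × 5.86×10⁶ = 1.05×10⁻¹⁴ W
In dBm: 10 log₁₀(1.05×10⁻¹⁴ / 10⁻³) = −109.8 dBm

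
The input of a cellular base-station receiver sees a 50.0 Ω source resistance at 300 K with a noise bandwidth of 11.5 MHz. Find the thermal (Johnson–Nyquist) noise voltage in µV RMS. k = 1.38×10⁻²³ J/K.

V_n = √(4kTRB)
4kTRB = 4 × 1.38×10⁻²³ × 300 × 5.00×10¹ × 1.15×10⁷ = 9.52×10⁻¹² V²
V_n = √(9.52×10⁻¹²) = 3.09×10⁻⁶ V = 3.09 µV

3.09 µV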